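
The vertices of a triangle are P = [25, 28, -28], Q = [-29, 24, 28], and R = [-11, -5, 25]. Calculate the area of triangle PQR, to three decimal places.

1232.402

PQ = (-54, -4, 56),  PR = (-36, -33, 53)
i: (-4)·53 - 56·(-33) = -212 - (-1848) = 1636
j: 56·(-36) - (-54)·53 = -2016 - (-2862) = 846
k: (-54)·(-33) - (-4)·(-36) = 1782 - 144 = 1638
PQ × PR = (1636, 846, 1638)
|PQ × PR| = √6075256 ≈ 2464.8034
area = ½ · 2464.8034 ≈ 1232.402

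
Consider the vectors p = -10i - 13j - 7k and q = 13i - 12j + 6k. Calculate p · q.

-16

p · q = (-10)·13 + (-13)·(-12) + (-7)·6 = -130 + 156 - 42 = -16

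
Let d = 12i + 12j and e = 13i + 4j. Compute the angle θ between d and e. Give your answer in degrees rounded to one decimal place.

27.9

d · e = 12·13 + 12·4 = 156 + 48 = 204
|d|² = 144 + 144 = 288,  |d| = √288 ≈ 16.970563
|e|² = 169 + 16 = 185,  |e| = √185 ≈ 13.601471
cos θ = 204 / (16.970563 · 13.601471) ≈ 0.88379
θ = arccos(0.88379) ≈ 27.9°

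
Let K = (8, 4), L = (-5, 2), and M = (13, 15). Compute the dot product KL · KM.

KL = L − K = (-13, -2)
KM = M − K = (5, 11)
KL · KM = (-13)·5 + (-2)·11 = -65 - 22 = -87

-87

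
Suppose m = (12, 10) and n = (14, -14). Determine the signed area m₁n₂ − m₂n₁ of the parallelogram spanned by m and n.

12·(-14) - 10·14 = -168 - 140 = -308

-308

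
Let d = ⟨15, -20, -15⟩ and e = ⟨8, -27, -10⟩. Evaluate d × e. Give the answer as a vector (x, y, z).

(-205, 30, -245)

i: (-20)·(-10) - (-15)·(-27) = 200 - 405 = -205
j: (-15)·8 - 15·(-10) = -120 - (-150) = 30
k: 15·(-27) - (-20)·8 = -405 - (-160) = -245
d × e = (-205, 30, -245)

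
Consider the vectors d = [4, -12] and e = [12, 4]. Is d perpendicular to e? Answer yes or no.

yes

d · e = 4·12 + (-12)·4 = 48 - 48 = 0
Zero, so the vectors are orthogonal.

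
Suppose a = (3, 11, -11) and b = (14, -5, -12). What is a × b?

i: 11·(-12) - (-11)·(-5) = -132 - 55 = -187
j: (-11)·14 - 3·(-12) = -154 - (-36) = -118
k: 3·(-5) - 11·14 = -15 - 154 = -169
a × b = (-187, -118, -169)

(-187, -118, -169)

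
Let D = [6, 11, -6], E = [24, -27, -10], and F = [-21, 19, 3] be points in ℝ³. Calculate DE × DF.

(-310, -54, -882)

DE = (18, -38, -4)
DF = (-27, 8, 9)
i: (-38)·9 - (-4)·8 = -342 - (-32) = -310
j: (-4)·(-27) - 18·9 = 108 - 162 = -54
k: 18·8 - (-38)·(-27) = 144 - 1026 = -882
DE × DF = (-310, -54, -882)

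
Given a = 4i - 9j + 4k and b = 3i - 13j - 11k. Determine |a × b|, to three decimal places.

i: (-9)·(-11) - 4·(-13) = 99 - (-52) = 151
j: 4·3 - 4·(-11) = 12 - (-44) = 56
k: 4·(-13) - (-9)·3 = -52 - (-27) = -25
a × b = (151, 56, -25)
|a × b| = √(151² + 56² + (-25)²) = √26562 ≈ 162.9785

162.979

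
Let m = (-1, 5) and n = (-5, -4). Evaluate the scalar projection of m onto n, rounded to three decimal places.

m · n = (-1)·(-5) + 5·(-4) = 5 - 20 = -15
|n| = √(25 + 16) = √41 ≈ 6.4031
comp_n m = -15 / √41 ≈ -2.343

-2.343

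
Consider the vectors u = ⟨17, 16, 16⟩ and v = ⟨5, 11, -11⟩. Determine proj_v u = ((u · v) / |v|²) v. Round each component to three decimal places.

(1.592, 3.502, -3.502)

u · v = 17·5 + 16·11 + 16·(-11) = 85 + 176 - 176 = 85
|v|² = 25 + 121 + 121 = 267
proj_v u = (85/267) · (5, 11, -11) ≈ (1.592, 3.502, -3.502)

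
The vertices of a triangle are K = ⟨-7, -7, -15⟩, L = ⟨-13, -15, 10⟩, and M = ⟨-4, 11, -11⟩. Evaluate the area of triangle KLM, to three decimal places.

249.590

KL = (-6, -8, 25),  KM = (3, 18, 4)
i: (-8)·4 - 25·18 = -32 - 450 = -482
j: 25·3 - (-6)·4 = 75 - (-24) = 99
k: (-6)·18 - (-8)·3 = -108 - (-24) = -84
KL × KM = (-482, 99, -84)
|KL × KM| = √249181 ≈ 499.1803
area = ½ · 499.1803 ≈ 249.590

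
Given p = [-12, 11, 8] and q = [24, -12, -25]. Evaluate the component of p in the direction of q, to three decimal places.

-16.906

p · q = (-12)·24 + 11·(-12) + 8·(-25) = -288 - 132 - 200 = -620
|q| = √(576 + 144 + 625) = √1345 ≈ 36.6742
comp_q p = -620 / √1345 ≈ -16.906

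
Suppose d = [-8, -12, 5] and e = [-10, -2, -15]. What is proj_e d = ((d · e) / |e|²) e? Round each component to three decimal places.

(-0.881, -0.176, -1.322)

d · e = (-8)·(-10) + (-12)·(-2) + 5·(-15) = 80 + 24 - 75 = 29
|e|² = 100 + 4 + 225 = 329
proj_e d = (29/329) · (-10, -2, -15) ≈ (-0.881, -0.176, -1.322)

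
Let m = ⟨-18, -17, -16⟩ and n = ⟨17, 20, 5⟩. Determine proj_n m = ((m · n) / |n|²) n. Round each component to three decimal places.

m · n = (-18)·17 + (-17)·20 + (-16)·5 = -306 - 340 - 80 = -726
|n|² = 289 + 400 + 25 = 714
proj_n m = (-726/714) · (17, 20, 5) ≈ (-17.286, -20.336, -5.084)

(-17.286, -20.336, -5.084)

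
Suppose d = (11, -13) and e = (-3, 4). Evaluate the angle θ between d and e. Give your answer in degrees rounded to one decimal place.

176.6

d · e = 11·(-3) + (-13)·4 = -33 - 52 = -85
|d|² = 121 + 169 = 290,  |d| = √290 ≈ 17.029386
|e|² = 9 + 16 = 25,  |e| = √25 ≈ 5.000000
cos θ = -85 / (17.029386 · 5.000000) ≈ -0.99827
θ = arccos(-0.99827) ≈ 176.6°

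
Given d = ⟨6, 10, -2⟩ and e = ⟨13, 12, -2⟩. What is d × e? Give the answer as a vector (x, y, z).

i: 10·(-2) - (-2)·12 = -20 - (-24) = 4
j: (-2)·13 - 6·(-2) = -26 - (-12) = -14
k: 6·12 - 10·13 = 72 - 130 = -58
d × e = (4, -14, -58)

(4, -14, -58)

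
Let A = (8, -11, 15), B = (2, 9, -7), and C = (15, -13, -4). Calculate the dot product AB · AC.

336

AB = B − A = (-6, 20, -22)
AC = C − A = (7, -2, -19)
AB · AC = (-6)·7 + 20·(-2) + (-22)·(-19) = -42 - 40 + 418 = 336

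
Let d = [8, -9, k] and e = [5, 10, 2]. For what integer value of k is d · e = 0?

25

d · e = 8·5 + (-9)·10 + k·2 = -50 + 2k
Set equal to 0: 2k = 50, so k = 25.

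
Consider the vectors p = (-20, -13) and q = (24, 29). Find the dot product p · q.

p · q = (-20)·24 + (-13)·29 = -480 - 377 = -857

-857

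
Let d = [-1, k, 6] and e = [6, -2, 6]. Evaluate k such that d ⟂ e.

d · e = (-1)·6 + k·(-2) + 6·6 = 30 - 2k
Set equal to 0: -2k = -30, so k = 15.

15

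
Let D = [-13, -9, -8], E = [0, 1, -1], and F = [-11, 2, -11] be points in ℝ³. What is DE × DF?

DE = (13, 10, 7)
DF = (2, 11, -3)
i: 10·(-3) - 7·11 = -30 - 77 = -107
j: 7·2 - 13·(-3) = 14 - (-39) = 53
k: 13·11 - 10·2 = 143 - 20 = 123
DE × DF = (-107, 53, 123)

(-107, 53, 123)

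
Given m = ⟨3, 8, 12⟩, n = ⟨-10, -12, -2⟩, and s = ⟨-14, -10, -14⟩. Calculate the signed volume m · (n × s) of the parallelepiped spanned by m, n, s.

-1268

n × s:
i: (-12)·(-14) - (-2)·(-10) = 168 - 20 = 148
j: (-2)·(-14) - (-10)·(-14) = 28 - 140 = -112
k: (-10)·(-10) - (-12)·(-14) = 100 - 168 = -68
n × s = (148, -112, -68)
m · (n × s) = 3·148 + 8·(-112) + 12·(-68) = 444 - 896 - 816 = -1268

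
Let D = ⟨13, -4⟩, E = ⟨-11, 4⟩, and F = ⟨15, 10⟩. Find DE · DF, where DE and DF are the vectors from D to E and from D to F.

DE = E − D = (-24, 8)
DF = F − D = (2, 14)
DE · DF = (-24)·2 + 8·14 = -48 + 112 = 64

64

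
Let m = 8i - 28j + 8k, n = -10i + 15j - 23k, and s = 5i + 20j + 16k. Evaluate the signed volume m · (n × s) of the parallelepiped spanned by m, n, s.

n × s:
i: 15·16 - (-23)·20 = 240 - (-460) = 700
j: (-23)·5 - (-10)·16 = -115 - (-160) = 45
k: (-10)·20 - 15·5 = -200 - 75 = -275
n × s = (700, 45, -275)
m · (n × s) = 8·700 + (-28)·45 + 8·(-275) = 5600 - 1260 - 2200 = 2140

2140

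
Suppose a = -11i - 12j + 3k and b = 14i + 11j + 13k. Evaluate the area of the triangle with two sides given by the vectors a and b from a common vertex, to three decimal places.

i: (-12)·13 - 3·11 = -156 - 33 = -189
j: 3·14 - (-11)·13 = 42 - (-143) = 185
k: (-11)·11 - (-12)·14 = -121 - (-168) = 47
a × b = (-189, 185, 47)
|a × b| = √((-189)² + 185² + 47²) = √72155 ≈ 268.6168
area = ½ · 268.6168 ≈ 134.308

134.308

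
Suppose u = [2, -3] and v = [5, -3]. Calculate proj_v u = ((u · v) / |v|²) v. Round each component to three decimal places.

(2.794, -1.676)

u · v = 2·5 + (-3)·(-3) = 10 + 9 = 19
|v|² = 25 + 9 = 34
proj_v u = (19/34) · (5, -3) ≈ (2.794, -1.676)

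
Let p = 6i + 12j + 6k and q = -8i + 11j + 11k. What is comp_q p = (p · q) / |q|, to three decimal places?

8.575

p · q = 6·(-8) + 12·11 + 6·11 = -48 + 132 + 66 = 150
|q| = √(64 + 121 + 121) = √306 ≈ 17.4929
comp_q p = 150 / √306 ≈ 8.575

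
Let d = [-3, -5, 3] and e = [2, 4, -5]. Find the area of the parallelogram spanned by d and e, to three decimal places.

15.937

i: (-5)·(-5) - 3·4 = 25 - 12 = 13
j: 3·2 - (-3)·(-5) = 6 - 15 = -9
k: (-3)·4 - (-5)·2 = -12 - (-10) = -2
d × e = (13, -9, -2)
|d × e| = √(13² + (-9)² + (-2)²) = √254 ≈ 15.9374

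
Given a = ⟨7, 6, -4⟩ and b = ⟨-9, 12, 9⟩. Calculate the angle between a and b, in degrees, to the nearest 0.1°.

a · b = 7·(-9) + 6·12 + (-4)·9 = -63 + 72 - 36 = -27
|a|² = 49 + 36 + 16 = 101,  |a| = √101 ≈ 10.049876
|b|² = 81 + 144 + 81 = 306,  |b| = √306 ≈ 17.492856
cos θ = -27 / (10.049876 · 17.492856) ≈ -0.15358
θ = arccos(-0.15358) ≈ 98.8°

98.8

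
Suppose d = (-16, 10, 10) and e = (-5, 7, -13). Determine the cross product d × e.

i: 10·(-13) - 10·7 = -130 - 70 = -200
j: 10·(-5) - (-16)·(-13) = -50 - 208 = -258
k: (-16)·7 - 10·(-5) = -112 - (-50) = -62
d × e = (-200, -258, -62)

(-200, -258, -62)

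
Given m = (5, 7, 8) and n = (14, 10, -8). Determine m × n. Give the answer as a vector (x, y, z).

(-136, 152, -48)

i: 7·(-8) - 8·10 = -56 - 80 = -136
j: 8·14 - 5·(-8) = 112 - (-40) = 152
k: 5·10 - 7·14 = 50 - 98 = -48
m × n = (-136, 152, -48)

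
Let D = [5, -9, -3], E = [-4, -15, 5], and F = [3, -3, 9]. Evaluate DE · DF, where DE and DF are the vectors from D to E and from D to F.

DE = E − D = (-9, -6, 8)
DF = F − D = (-2, 6, 12)
DE · DF = (-9)·(-2) + (-6)·6 + 8·12 = 18 - 36 + 96 = 78

78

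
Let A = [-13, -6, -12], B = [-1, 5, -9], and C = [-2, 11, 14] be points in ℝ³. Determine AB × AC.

(235, -279, 83)

AB = (12, 11, 3)
AC = (11, 17, 26)
i: 11·26 - 3·17 = 286 - 51 = 235
j: 3·11 - 12·26 = 33 - 312 = -279
k: 12·17 - 11·11 = 204 - 121 = 83
AB × AC = (235, -279, 83)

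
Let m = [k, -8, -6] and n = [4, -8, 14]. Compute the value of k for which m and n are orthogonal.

m · n = k·4 + (-8)·(-8) + (-6)·14 = -20 + 4k
Set equal to 0: 4k = 20, so k = 5.

5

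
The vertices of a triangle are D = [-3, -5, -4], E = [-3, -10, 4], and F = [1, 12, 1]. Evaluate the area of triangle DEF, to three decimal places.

82.682

DE = (0, -5, 8),  DF = (4, 17, 5)
i: (-5)·5 - 8·17 = -25 - 136 = -161
j: 8·4 - 0·5 = 32 - 0 = 32
k: 0·17 - (-5)·4 = 0 - (-20) = 20
DE × DF = (-161, 32, 20)
|DE × DF| = √27345 ≈ 165.3632
area = ½ · 165.3632 ≈ 82.682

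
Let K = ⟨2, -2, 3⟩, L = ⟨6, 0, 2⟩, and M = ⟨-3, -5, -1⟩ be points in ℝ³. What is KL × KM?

KL = (4, 2, -1)
KM = (-5, -3, -4)
i: 2·(-4) - (-1)·(-3) = -8 - 3 = -11
j: (-1)·(-5) - 4·(-4) = 5 - (-16) = 21
k: 4·(-3) - 2·(-5) = -12 - (-10) = -2
KL × KM = (-11, 21, -2)

(-11, 21, -2)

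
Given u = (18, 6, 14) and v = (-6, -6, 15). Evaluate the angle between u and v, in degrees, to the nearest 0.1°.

80.7

u · v = 18·(-6) + 6·(-6) + 14·15 = -108 - 36 + 210 = 66
|u|² = 324 + 36 + 196 = 556,  |u| = √556 ≈ 23.579652
|v|² = 36 + 36 + 225 = 297,  |v| = √297 ≈ 17.233688
cos θ = 66 / (23.579652 · 17.233688) ≈ 0.16242
θ = arccos(0.16242) ≈ 80.7°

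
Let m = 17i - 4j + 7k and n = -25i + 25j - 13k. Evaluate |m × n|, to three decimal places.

i: (-4)·(-13) - 7·25 = 52 - 175 = -123
j: 7·(-25) - 17·(-13) = -175 - (-221) = 46
k: 17·25 - (-4)·(-25) = 425 - 100 = 325
m × n = (-123, 46, 325)
|m × n| = √((-123)² + 46² + 325²) = √122870 ≈ 350.5282

350.528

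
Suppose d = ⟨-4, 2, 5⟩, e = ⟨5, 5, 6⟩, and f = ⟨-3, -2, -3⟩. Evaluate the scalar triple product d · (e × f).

e × f:
i: 5·(-3) - 6·(-2) = -15 - (-12) = -3
j: 6·(-3) - 5·(-3) = -18 - (-15) = -3
k: 5·(-2) - 5·(-3) = -10 - (-15) = 5
e × f = (-3, -3, 5)
d · (e × f) = (-4)·(-3) + 2·(-3) + 5·5 = 12 - 6 + 25 = 31

31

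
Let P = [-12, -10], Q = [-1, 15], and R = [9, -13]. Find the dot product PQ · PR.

PQ = Q − P = (11, 25)
PR = R − P = (21, -3)
PQ · PR = 11·21 + 25·(-3) = 231 - 75 = 156

156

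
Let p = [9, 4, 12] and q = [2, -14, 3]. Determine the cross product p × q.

(180, -3, -134)

i: 4·3 - 12·(-14) = 12 - (-168) = 180
j: 12·2 - 9·3 = 24 - 27 = -3
k: 9·(-14) - 4·2 = -126 - 8 = -134
p × q = (180, -3, -134)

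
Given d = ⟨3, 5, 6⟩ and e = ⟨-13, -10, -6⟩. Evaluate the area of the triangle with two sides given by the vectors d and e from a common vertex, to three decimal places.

i: 5·(-6) - 6·(-10) = -30 - (-60) = 30
j: 6·(-13) - 3·(-6) = -78 - (-18) = -60
k: 3·(-10) - 5·(-13) = -30 - (-65) = 35
d × e = (30, -60, 35)
|d × e| = √(30² + (-60)² + 35²) = √5725 ≈ 75.6637
area = ½ · 75.6637 ≈ 37.832

37.832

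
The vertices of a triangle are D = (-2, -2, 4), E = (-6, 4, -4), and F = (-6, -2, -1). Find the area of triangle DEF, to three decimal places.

20.125

DE = (-4, 6, -8),  DF = (-4, 0, -5)
i: 6·(-5) - (-8)·0 = -30 - 0 = -30
j: (-8)·(-4) - (-4)·(-5) = 32 - 20 = 12
k: (-4)·0 - 6·(-4) = 0 - (-24) = 24
DE × DF = (-30, 12, 24)
|DE × DF| = √1620 ≈ 40.2492
area = ½ · 40.2492 ≈ 20.125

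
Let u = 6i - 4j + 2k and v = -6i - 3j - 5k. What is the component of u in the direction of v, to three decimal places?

-4.064

u · v = 6·(-6) + (-4)·(-3) + 2·(-5) = -36 + 12 - 10 = -34
|v| = √(36 + 9 + 25) = √70 ≈ 8.3666
comp_v u = -34 / √70 ≈ -4.064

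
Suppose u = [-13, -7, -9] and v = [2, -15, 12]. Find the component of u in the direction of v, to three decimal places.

-1.502

u · v = (-13)·2 + (-7)·(-15) + (-9)·12 = -26 + 105 - 108 = -29
|v| = √(4 + 225 + 144) = √373 ≈ 19.3132
comp_v u = -29 / √373 ≈ -1.502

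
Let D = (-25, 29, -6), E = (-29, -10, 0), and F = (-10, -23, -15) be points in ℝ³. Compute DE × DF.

DE = (-4, -39, 6)
DF = (15, -52, -9)
i: (-39)·(-9) - 6·(-52) = 351 - (-312) = 663
j: 6·15 - (-4)·(-9) = 90 - 36 = 54
k: (-4)·(-52) - (-39)·15 = 208 - (-585) = 793
DE × DF = (663, 54, 793)

(663, 54, 793)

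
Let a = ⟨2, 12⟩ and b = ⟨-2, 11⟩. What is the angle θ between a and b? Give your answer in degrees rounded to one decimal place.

19.8

a · b = 2·(-2) + 12·11 = -4 + 132 = 128
|a|² = 4 + 144 = 148,  |a| = √148 ≈ 12.165525
|b|² = 4 + 121 = 125,  |b| = √125 ≈ 11.180340
cos θ = 128 / (12.165525 · 11.180340) ≈ 0.94107
θ = arccos(0.94107) ≈ 19.8°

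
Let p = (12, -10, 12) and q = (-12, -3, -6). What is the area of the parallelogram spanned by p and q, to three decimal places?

i: (-10)·(-6) - 12·(-3) = 60 - (-36) = 96
j: 12·(-12) - 12·(-6) = -144 - (-72) = -72
k: 12·(-3) - (-10)·(-12) = -36 - 120 = -156
p × q = (96, -72, -156)
|p × q| = √(96² + (-72)² + (-156)²) = √38736 ≈ 196.8146

196.815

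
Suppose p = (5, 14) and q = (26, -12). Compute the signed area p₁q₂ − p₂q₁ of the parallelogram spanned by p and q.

5·(-12) - 14·26 = -60 - 364 = -424

-424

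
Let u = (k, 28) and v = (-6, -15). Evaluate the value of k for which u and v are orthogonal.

u · v = k·(-6) + 28·(-15) = -420 - 6k
Set equal to 0: -6k = 420, so k = -70.

-70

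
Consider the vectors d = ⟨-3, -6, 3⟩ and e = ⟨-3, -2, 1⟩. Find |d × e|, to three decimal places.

13.416

i: (-6)·1 - 3·(-2) = -6 - (-6) = 0
j: 3·(-3) - (-3)·1 = -9 - (-3) = -6
k: (-3)·(-2) - (-6)·(-3) = 6 - 18 = -12
d × e = (0, -6, -12)
|d × e| = √(0² + (-6)² + (-12)²) = √180 ≈ 13.4164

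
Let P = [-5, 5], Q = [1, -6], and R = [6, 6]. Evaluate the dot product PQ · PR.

55

PQ = Q − P = (6, -11)
PR = R − P = (11, 1)
PQ · PR = 6·11 + (-11)·1 = 66 - 11 = 55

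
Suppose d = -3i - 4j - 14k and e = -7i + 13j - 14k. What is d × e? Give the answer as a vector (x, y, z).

i: (-4)·(-14) - (-14)·13 = 56 - (-182) = 238
j: (-14)·(-7) - (-3)·(-14) = 98 - 42 = 56
k: (-3)·13 - (-4)·(-7) = -39 - 28 = -67
d × e = (238, 56, -67)

(238, 56, -67)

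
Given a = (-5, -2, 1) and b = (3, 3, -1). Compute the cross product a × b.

(-1, -2, -9)

i: (-2)·(-1) - 1·3 = 2 - 3 = -1
j: 1·3 - (-5)·(-1) = 3 - 5 = -2
k: (-5)·3 - (-2)·3 = -15 - (-6) = -9
a × b = (-1, -2, -9)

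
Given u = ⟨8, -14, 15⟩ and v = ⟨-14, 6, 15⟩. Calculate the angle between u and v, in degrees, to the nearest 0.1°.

86.5

u · v = 8·(-14) + (-14)·6 + 15·15 = -112 - 84 + 225 = 29
|u|² = 64 + 196 + 225 = 485,  |u| = √485 ≈ 22.022716
|v|² = 196 + 36 + 225 = 457,  |v| = √457 ≈ 21.377558
cos θ = 29 / (22.022716 · 21.377558) ≈ 0.06160
θ = arccos(0.06160) ≈ 86.5°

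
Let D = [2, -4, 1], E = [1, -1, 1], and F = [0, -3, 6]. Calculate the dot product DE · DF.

DE = E − D = (-1, 3, 0)
DF = F − D = (-2, 1, 5)
DE · DF = (-1)·(-2) + 3·1 + 0·5 = 2 + 3 + 0 = 5

5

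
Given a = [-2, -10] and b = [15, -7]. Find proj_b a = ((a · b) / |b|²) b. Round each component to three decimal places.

a · b = (-2)·15 + (-10)·(-7) = -30 + 70 = 40
|b|² = 225 + 49 = 274
proj_b a = (40/274) · (15, -7) ≈ (2.190, -1.022)

(2.190, -1.022)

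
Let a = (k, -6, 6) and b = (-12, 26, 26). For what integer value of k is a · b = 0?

0

a · b = k·(-12) + (-6)·26 + 6·26 = 0 - 12k
Set equal to 0: -12k = 0, so k = 0.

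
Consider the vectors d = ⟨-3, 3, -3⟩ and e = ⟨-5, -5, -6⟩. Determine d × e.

(-33, -3, 30)

i: 3·(-6) - (-3)·(-5) = -18 - 15 = -33
j: (-3)·(-5) - (-3)·(-6) = 15 - 18 = -3
k: (-3)·(-5) - 3·(-5) = 15 - (-15) = 30
d × e = (-33, -3, 30)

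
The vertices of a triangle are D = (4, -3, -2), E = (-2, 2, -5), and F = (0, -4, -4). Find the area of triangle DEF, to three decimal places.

14.534

DE = (-6, 5, -3),  DF = (-4, -1, -2)
i: 5·(-2) - (-3)·(-1) = -10 - 3 = -13
j: (-3)·(-4) - (-6)·(-2) = 12 - 12 = 0
k: (-6)·(-1) - 5·(-4) = 6 - (-20) = 26
DE × DF = (-13, 0, 26)
|DE × DF| = √845 ≈ 29.0689
area = ½ · 29.0689 ≈ 14.534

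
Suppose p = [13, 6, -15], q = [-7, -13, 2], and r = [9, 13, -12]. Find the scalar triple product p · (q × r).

q × r:
i: (-13)·(-12) - 2·13 = 156 - 26 = 130
j: 2·9 - (-7)·(-12) = 18 - 84 = -66
k: (-7)·13 - (-13)·9 = -91 - (-117) = 26
q × r = (130, -66, 26)
p · (q × r) = 13·130 + 6·(-66) + (-15)·26 = 1690 - 396 - 390 = 904

904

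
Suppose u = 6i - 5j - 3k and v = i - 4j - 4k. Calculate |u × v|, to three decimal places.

29.428

i: (-5)·(-4) - (-3)·(-4) = 20 - 12 = 8
j: (-3)·1 - 6·(-4) = -3 - (-24) = 21
k: 6·(-4) - (-5)·1 = -24 - (-5) = -19
u × v = (8, 21, -19)
|u × v| = √(8² + 21² + (-19)²) = √866 ≈ 29.4279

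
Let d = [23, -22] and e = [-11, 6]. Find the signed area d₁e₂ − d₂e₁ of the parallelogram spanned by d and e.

23·6 - (-22)·(-11) = 138 - 242 = -104

-104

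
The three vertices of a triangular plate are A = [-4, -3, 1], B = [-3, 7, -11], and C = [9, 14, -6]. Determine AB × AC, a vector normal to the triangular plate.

AB = (1, 10, -12)
AC = (13, 17, -7)
i: 10·(-7) - (-12)·17 = -70 - (-204) = 134
j: (-12)·13 - 1·(-7) = -156 - (-7) = -149
k: 1·17 - 10·13 = 17 - 130 = -113
AB × AC = (134, -149, -113)

(134, -149, -113)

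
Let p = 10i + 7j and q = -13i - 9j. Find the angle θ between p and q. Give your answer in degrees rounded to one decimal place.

p · q = 10·(-13) + 7·(-9) = -130 - 63 = -193
|p|² = 100 + 49 = 149,  |p| = √149 ≈ 12.206556
|q|² = 169 + 81 = 250,  |q| = √250 ≈ 15.811388
cos θ = -193 / (12.206556 · 15.811388) ≈ -0.99999
θ = arccos(-0.99999) ≈ 179.7°

179.7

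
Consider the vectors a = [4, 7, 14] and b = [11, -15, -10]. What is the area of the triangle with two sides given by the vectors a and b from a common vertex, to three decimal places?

i: 7·(-10) - 14·(-15) = -70 - (-210) = 140
j: 14·11 - 4·(-10) = 154 - (-40) = 194
k: 4·(-15) - 7·11 = -60 - 77 = -137
a × b = (140, 194, -137)
|a × b| = √(140² + 194² + (-137)²) = √76005 ≈ 275.6900
area = ½ · 275.6900 ≈ 137.845

137.845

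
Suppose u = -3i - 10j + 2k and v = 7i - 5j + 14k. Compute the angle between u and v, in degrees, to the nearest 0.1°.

u · v = (-3)·7 + (-10)·(-5) + 2·14 = -21 + 50 + 28 = 57
|u|² = 9 + 100 + 4 = 113,  |u| = √113 ≈ 10.630146
|v|² = 49 + 25 + 196 = 270,  |v| = √270 ≈ 16.431677
cos θ = 57 / (10.630146 · 16.431677) ≈ 0.32633
θ = arccos(0.32633) ≈ 71.0°

71.0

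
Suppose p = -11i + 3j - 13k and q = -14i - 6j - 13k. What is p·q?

p · q = (-11)·(-14) + 3·(-6) + (-13)·(-13) = 154 - 18 + 169 = 305

305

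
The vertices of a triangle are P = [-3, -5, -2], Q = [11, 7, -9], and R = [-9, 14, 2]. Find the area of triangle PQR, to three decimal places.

PQ = (14, 12, -7),  PR = (-6, 19, 4)
i: 12·4 - (-7)·19 = 48 - (-133) = 181
j: (-7)·(-6) - 14·4 = 42 - 56 = -14
k: 14·19 - 12·(-6) = 266 - (-72) = 338
PQ × PR = (181, -14, 338)
|PQ × PR| = √147201 ≈ 383.6678
area = ½ · 383.6678 ≈ 191.834

191.834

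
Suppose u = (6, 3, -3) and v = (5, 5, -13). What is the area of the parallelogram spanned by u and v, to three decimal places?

69.065

i: 3·(-13) - (-3)·5 = -39 - (-15) = -24
j: (-3)·5 - 6·(-13) = -15 - (-78) = 63
k: 6·5 - 3·5 = 30 - 15 = 15
u × v = (-24, 63, 15)
|u × v| = √((-24)² + 63² + 15²) = √4770 ≈ 69.0652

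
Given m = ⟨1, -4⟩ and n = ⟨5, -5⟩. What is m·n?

25

m · n = 1·5 + (-4)·(-5) = 5 + 20 = 25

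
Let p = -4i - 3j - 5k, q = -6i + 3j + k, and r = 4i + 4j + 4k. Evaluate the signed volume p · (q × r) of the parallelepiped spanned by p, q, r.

q × r:
i: 3·4 - 1·4 = 12 - 4 = 8
j: 1·4 - (-6)·4 = 4 - (-24) = 28
k: (-6)·4 - 3·4 = -24 - 12 = -36
q × r = (8, 28, -36)
p · (q × r) = (-4)·8 + (-3)·28 + (-5)·(-36) = -32 - 84 + 180 = 64

64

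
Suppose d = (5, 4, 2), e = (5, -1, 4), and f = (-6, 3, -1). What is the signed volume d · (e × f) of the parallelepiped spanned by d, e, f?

e × f:
i: (-1)·(-1) - 4·3 = 1 - 12 = -11
j: 4·(-6) - 5·(-1) = -24 - (-5) = -19
k: 5·3 - (-1)·(-6) = 15 - 6 = 9
e × f = (-11, -19, 9)
d · (e × f) = 5·(-11) + 4·(-19) + 2·9 = -55 - 76 + 18 = -113

-113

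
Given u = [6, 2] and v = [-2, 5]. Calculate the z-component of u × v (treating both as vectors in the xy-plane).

34

6·5 - 2·(-2) = 30 - (-4) = 34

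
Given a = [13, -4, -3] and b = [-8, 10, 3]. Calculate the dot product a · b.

-153

a · b = 13·(-8) + (-4)·10 + (-3)·3 = -104 - 40 - 9 = -153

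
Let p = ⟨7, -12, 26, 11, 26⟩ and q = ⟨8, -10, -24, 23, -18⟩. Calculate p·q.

-663

p · q = 7·8 + (-12)·(-10) + 26·(-24) + 11·23 + 26·(-18) = 56 + 120 - 624 + 253 - 468 = -663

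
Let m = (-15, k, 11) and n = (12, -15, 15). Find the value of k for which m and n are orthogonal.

-1

m · n = (-15)·12 + k·(-15) + 11·15 = -15 - 15k
Set equal to 0: -15k = 15, so k = -1.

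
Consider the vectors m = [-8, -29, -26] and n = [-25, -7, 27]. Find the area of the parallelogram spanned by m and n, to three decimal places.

1459.021

i: (-29)·27 - (-26)·(-7) = -783 - 182 = -965
j: (-26)·(-25) - (-8)·27 = 650 - (-216) = 866
k: (-8)·(-7) - (-29)·(-25) = 56 - 725 = -669
m × n = (-965, 866, -669)
|m × n| = √((-965)² + 866² + (-669)²) = √2128742 ≈ 1459.0209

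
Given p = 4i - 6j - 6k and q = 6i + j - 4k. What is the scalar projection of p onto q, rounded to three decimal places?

5.769

p · q = 4·6 + (-6)·1 + (-6)·(-4) = 24 - 6 + 24 = 42
|q| = √(36 + 1 + 16) = √53 ≈ 7.2801
comp_q p = 42 / √53 ≈ 5.769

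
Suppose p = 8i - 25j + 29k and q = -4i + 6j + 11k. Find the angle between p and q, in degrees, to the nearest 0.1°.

p · q = 8·(-4) + (-25)·6 + 29·11 = -32 - 150 + 319 = 137
|p|² = 64 + 625 + 841 = 1530,  |p| = √1530 ≈ 39.115214
|q|² = 16 + 36 + 121 = 173,  |q| = √173 ≈ 13.152946
cos θ = 137 / (39.115214 · 13.152946) ≈ 0.26629
θ = arccos(0.26629) ≈ 74.6°

74.6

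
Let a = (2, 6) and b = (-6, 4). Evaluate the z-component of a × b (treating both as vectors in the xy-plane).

44

2·4 - 6·(-6) = 8 - (-36) = 44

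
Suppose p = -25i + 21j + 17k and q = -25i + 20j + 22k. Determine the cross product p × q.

i: 21·22 - 17·20 = 462 - 340 = 122
j: 17·(-25) - (-25)·22 = -425 - (-550) = 125
k: (-25)·20 - 21·(-25) = -500 - (-525) = 25
p × q = (122, 125, 25)

(122, 125, 25)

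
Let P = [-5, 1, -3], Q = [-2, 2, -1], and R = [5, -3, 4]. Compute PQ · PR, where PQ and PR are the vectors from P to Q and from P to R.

PQ = Q − P = (3, 1, 2)
PR = R − P = (10, -4, 7)
PQ · PR = 3·10 + 1·(-4) + 2·7 = 30 - 4 + 14 = 40

40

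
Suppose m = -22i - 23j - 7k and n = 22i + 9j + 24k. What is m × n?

(-489, 374, 308)

i: (-23)·24 - (-7)·9 = -552 - (-63) = -489
j: (-7)·22 - (-22)·24 = -154 - (-528) = 374
k: (-22)·9 - (-23)·22 = -198 - (-506) = 308
m × n = (-489, 374, 308)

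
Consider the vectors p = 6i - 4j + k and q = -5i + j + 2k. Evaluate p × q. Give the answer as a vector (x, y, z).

(-9, -17, -14)

i: (-4)·2 - 1·1 = -8 - 1 = -9
j: 1·(-5) - 6·2 = -5 - 12 = -17
k: 6·1 - (-4)·(-5) = 6 - 20 = -14
p × q = (-9, -17, -14)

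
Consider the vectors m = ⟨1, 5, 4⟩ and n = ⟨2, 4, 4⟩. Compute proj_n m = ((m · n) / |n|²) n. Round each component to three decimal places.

(2.111, 4.222, 4.222)

m · n = 1·2 + 5·4 + 4·4 = 2 + 20 + 16 = 38
|n|² = 4 + 16 + 16 = 36
proj_n m = (38/36) · (2, 4, 4) ≈ (2.111, 4.222, 4.222)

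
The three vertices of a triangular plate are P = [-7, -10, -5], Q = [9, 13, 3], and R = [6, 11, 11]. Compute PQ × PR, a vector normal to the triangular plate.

PQ = (16, 23, 8)
PR = (13, 21, 16)
i: 23·16 - 8·21 = 368 - 168 = 200
j: 8·13 - 16·16 = 104 - 256 = -152
k: 16·21 - 23·13 = 336 - 299 = 37
PQ × PR = (200, -152, 37)

(200, -152, 37)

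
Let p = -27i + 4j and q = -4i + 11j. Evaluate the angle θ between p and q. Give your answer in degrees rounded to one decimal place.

p · q = (-27)·(-4) + 4·11 = 108 + 44 = 152
|p|² = 729 + 16 = 745,  |p| = √745 ≈ 27.294688
|q|² = 16 + 121 = 137,  |q| = √137 ≈ 11.704700
cos θ = 152 / (27.294688 · 11.704700) ≈ 0.47578
θ = arccos(0.47578) ≈ 61.6°

61.6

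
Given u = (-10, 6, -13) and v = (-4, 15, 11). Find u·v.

u · v = (-10)·(-4) + 6·15 + (-13)·11 = 40 + 90 - 143 = -13

-13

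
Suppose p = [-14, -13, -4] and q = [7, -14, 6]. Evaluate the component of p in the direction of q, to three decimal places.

3.579

p · q = (-14)·7 + (-13)·(-14) + (-4)·6 = -98 + 182 - 24 = 60
|q| = √(49 + 196 + 36) = √281 ≈ 16.7631
comp_q p = 60 / √281 ≈ 3.579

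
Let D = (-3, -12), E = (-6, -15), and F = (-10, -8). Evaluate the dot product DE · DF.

DE = E − D = (-3, -3)
DF = F − D = (-7, 4)
DE · DF = (-3)·(-7) + (-3)·4 = 21 - 12 = 9

9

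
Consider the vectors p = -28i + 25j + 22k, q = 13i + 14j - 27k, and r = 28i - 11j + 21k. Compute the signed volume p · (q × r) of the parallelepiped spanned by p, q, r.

-37411

q × r:
i: 14·21 - (-27)·(-11) = 294 - 297 = -3
j: (-27)·28 - 13·21 = -756 - 273 = -1029
k: 13·(-11) - 14·28 = -143 - 392 = -535
q × r = (-3, -1029, -535)
p · (q × r) = (-28)·(-3) + 25·(-1029) + 22·(-535) = 84 - 25725 - 11770 = -37411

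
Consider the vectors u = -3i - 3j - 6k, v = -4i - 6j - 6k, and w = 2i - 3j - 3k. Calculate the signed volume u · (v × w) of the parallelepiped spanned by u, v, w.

-72

v × w:
i: (-6)·(-3) - (-6)·(-3) = 18 - 18 = 0
j: (-6)·2 - (-4)·(-3) = -12 - 12 = -24
k: (-4)·(-3) - (-6)·2 = 12 - (-12) = 24
v × w = (0, -24, 24)
u · (v × w) = (-3)·0 + (-3)·(-24) + (-6)·24 = 0 + 72 - 144 = -72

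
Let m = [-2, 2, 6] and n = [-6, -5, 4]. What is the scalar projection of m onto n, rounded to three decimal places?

m · n = (-2)·(-6) + 2·(-5) + 6·4 = 12 - 10 + 24 = 26
|n| = √(36 + 25 + 16) = √77 ≈ 8.7750
comp_n m = 26 / √77 ≈ 2.963

2.963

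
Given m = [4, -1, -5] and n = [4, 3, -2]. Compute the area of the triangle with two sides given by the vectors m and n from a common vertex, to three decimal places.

i: (-1)·(-2) - (-5)·3 = 2 - (-15) = 17
j: (-5)·4 - 4·(-2) = -20 - (-8) = -12
k: 4·3 - (-1)·4 = 12 - (-4) = 16
m × n = (17, -12, 16)
|m × n| = √(17² + (-12)² + 16²) = √689 ≈ 26.2488
area = ½ · 26.2488 ≈ 13.124

13.124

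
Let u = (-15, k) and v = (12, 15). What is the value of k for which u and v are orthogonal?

u · v = (-15)·12 + k·15 = -180 + 15k
Set equal to 0: 15k = 180, so k = 12.

12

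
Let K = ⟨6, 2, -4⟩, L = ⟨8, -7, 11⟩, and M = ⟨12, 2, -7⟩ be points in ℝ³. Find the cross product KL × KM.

KL = (2, -9, 15)
KM = (6, 0, -3)
i: (-9)·(-3) - 15·0 = 27 - 0 = 27
j: 15·6 - 2·(-3) = 90 - (-6) = 96
k: 2·0 - (-9)·6 = 0 - (-54) = 54
KL × KM = (27, 96, 54)

(27, 96, 54)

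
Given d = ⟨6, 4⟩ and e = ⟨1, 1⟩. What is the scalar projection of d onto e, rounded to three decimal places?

7.071

d · e = 6·1 + 4·1 = 6 + 4 = 10
|e| = √(1 + 1) = √2 ≈ 1.4142
comp_e d = 10 / √2 ≈ 7.071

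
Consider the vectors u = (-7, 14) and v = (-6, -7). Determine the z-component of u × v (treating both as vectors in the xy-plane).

(-7)·(-7) - 14·(-6) = 49 - (-84) = 133

133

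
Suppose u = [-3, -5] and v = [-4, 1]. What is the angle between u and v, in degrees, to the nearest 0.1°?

73.1

u · v = (-3)·(-4) + (-5)·1 = 12 - 5 = 7
|u|² = 9 + 25 = 34,  |u| = √34 ≈ 5.830952
|v|² = 16 + 1 = 17,  |v| = √17 ≈ 4.123106
cos θ = 7 / (5.830952 · 4.123106) ≈ 0.29116
θ = arccos(0.29116) ≈ 73.1°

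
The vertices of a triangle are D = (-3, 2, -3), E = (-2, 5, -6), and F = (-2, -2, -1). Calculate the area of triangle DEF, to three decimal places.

DE = (1, 3, -3),  DF = (1, -4, 2)
i: 3·2 - (-3)·(-4) = 6 - 12 = -6
j: (-3)·1 - 1·2 = -3 - 2 = -5
k: 1·(-4) - 3·1 = -4 - 3 = -7
DE × DF = (-6, -5, -7)
|DE × DF| = √110 ≈ 10.4881
area = ½ · 10.4881 ≈ 5.244

5.244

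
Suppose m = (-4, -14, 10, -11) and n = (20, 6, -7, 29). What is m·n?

m · n = (-4)·20 + (-14)·6 + 10·(-7) + (-11)·29 = -80 - 84 - 70 - 319 = -553

-553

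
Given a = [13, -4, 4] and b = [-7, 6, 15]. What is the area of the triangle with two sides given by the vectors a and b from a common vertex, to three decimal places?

121.743

i: (-4)·15 - 4·6 = -60 - 24 = -84
j: 4·(-7) - 13·15 = -28 - 195 = -223
k: 13·6 - (-4)·(-7) = 78 - 28 = 50
a × b = (-84, -223, 50)
|a × b| = √((-84)² + (-223)² + 50²) = √59285 ≈ 243.4851
area = ½ · 243.4851 ≈ 121.743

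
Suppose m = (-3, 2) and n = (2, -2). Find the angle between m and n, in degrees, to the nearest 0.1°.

m · n = (-3)·2 + 2·(-2) = -6 - 4 = -10
|m|² = 9 + 4 = 13,  |m| = √13 ≈ 3.605551
|n|² = 4 + 4 = 8,  |n| = √8 ≈ 2.828427
cos θ = -10 / (3.605551 · 2.828427) ≈ -0.98058
θ = arccos(-0.98058) ≈ 168.7°

168.7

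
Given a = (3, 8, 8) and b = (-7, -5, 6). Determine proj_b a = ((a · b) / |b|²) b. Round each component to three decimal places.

(0.827, 0.591, -0.709)

a · b = 3·(-7) + 8·(-5) + 8·6 = -21 - 40 + 48 = -13
|b|² = 49 + 25 + 36 = 110
proj_b a = (-13/110) · (-7, -5, 6) ≈ (0.827, 0.591, -0.709)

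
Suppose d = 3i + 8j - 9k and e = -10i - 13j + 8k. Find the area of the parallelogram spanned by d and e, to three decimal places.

i: 8·8 - (-9)·(-13) = 64 - 117 = -53
j: (-9)·(-10) - 3·8 = 90 - 24 = 66
k: 3·(-13) - 8·(-10) = -39 - (-80) = 41
d × e = (-53, 66, 41)
|d × e| = √((-53)² + 66² + 41²) = √8846 ≈ 94.0532

94.053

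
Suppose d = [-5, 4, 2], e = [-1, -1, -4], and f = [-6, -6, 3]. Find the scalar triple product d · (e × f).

e × f:
i: (-1)·3 - (-4)·(-6) = -3 - 24 = -27
j: (-4)·(-6) - (-1)·3 = 24 - (-3) = 27
k: (-1)·(-6) - (-1)·(-6) = 6 - 6 = 0
e × f = (-27, 27, 0)
d · (e × f) = (-5)·(-27) + 4·27 + 2·0 = 135 + 108 + 0 = 243

243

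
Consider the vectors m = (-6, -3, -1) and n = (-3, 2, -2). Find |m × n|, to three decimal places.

i: (-3)·(-2) - (-1)·2 = 6 - (-2) = 8
j: (-1)·(-3) - (-6)·(-2) = 3 - 12 = -9
k: (-6)·2 - (-3)·(-3) = -12 - 9 = -21
m × n = (8, -9, -21)
|m × n| = √(8² + (-9)² + (-21)²) = √586 ≈ 24.2074

24.207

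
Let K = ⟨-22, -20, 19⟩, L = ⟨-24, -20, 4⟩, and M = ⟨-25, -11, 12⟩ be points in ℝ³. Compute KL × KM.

KL = (-2, 0, -15)
KM = (-3, 9, -7)
i: 0·(-7) - (-15)·9 = 0 - (-135) = 135
j: (-15)·(-3) - (-2)·(-7) = 45 - 14 = 31
k: (-2)·9 - 0·(-3) = -18 - 0 = -18
KL × KM = (135, 31, -18)

(135, 31, -18)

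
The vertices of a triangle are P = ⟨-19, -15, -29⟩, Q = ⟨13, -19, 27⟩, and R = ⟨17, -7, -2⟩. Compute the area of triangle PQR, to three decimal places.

PQ = (32, -4, 56),  PR = (36, 8, 27)
i: (-4)·27 - 56·8 = -108 - 448 = -556
j: 56·36 - 32·27 = 2016 - 864 = 1152
k: 32·8 - (-4)·36 = 256 - (-144) = 400
PQ × PR = (-556, 1152, 400)
|PQ × PR| = √1796240 ≈ 1340.2388
area = ½ · 1340.2388 ≈ 670.119

670.119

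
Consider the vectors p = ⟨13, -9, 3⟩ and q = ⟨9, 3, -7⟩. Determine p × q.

(54, 118, 120)

i: (-9)·(-7) - 3·3 = 63 - 9 = 54
j: 3·9 - 13·(-7) = 27 - (-91) = 118
k: 13·3 - (-9)·9 = 39 - (-81) = 120
p × q = (54, 118, 120)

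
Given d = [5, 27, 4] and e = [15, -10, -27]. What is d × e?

i: 27·(-27) - 4·(-10) = -729 - (-40) = -689
j: 4·15 - 5·(-27) = 60 - (-135) = 195
k: 5·(-10) - 27·15 = -50 - 405 = -455
d × e = (-689, 195, -455)

(-689, 195, -455)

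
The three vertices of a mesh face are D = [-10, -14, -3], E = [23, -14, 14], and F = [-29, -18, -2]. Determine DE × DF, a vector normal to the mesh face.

(68, -356, -132)

DE = (33, 0, 17)
DF = (-19, -4, 1)
i: 0·1 - 17·(-4) = 0 - (-68) = 68
j: 17·(-19) - 33·1 = -323 - 33 = -356
k: 33·(-4) - 0·(-19) = -132 - 0 = -132
DE × DF = (68, -356, -132)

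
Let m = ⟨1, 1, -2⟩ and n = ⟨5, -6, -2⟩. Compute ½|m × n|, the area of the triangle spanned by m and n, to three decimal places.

i: 1·(-2) - (-2)·(-6) = -2 - 12 = -14
j: (-2)·5 - 1·(-2) = -10 - (-2) = -8
k: 1·(-6) - 1·5 = -6 - 5 = -11
m × n = (-14, -8, -11)
|m × n| = √((-14)² + (-8)² + (-11)²) = √381 ≈ 19.5192
area = ½ · 19.5192 ≈ 9.760

9.760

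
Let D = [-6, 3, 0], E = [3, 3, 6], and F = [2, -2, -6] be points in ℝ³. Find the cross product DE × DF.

(30, 102, -45)

DE = (9, 0, 6)
DF = (8, -5, -6)
i: 0·(-6) - 6·(-5) = 0 - (-30) = 30
j: 6·8 - 9·(-6) = 48 - (-54) = 102
k: 9·(-5) - 0·8 = -45 - 0 = -45
DE × DF = (30, 102, -45)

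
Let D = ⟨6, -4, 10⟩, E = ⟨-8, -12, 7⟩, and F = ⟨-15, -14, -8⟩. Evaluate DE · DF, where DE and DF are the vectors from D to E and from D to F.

DE = E − D = (-14, -8, -3)
DF = F − D = (-21, -10, -18)
DE · DF = (-14)·(-21) + (-8)·(-10) + (-3)·(-18) = 294 + 80 + 54 = 428

428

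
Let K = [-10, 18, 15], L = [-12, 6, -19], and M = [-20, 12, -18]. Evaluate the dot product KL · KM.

1214

KL = L − K = (-2, -12, -34)
KM = M − K = (-10, -6, -33)
KL · KM = (-2)·(-10) + (-12)·(-6) + (-34)·(-33) = 20 + 72 + 1122 = 1214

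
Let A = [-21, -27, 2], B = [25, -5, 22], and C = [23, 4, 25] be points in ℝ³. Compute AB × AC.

(-114, -178, 458)

AB = (46, 22, 20)
AC = (44, 31, 23)
i: 22·23 - 20·31 = 506 - 620 = -114
j: 20·44 - 46·23 = 880 - 1058 = -178
k: 46·31 - 22·44 = 1426 - 968 = 458
AB × AC = (-114, -178, 458)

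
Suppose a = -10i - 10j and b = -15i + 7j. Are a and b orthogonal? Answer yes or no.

a · b = (-10)·(-15) + (-10)·7 = 150 - 70 = 80
Nonzero, so the vectors are not orthogonal.

no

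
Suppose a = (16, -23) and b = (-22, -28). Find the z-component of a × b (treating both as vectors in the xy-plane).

-954

16·(-28) - (-23)·(-22) = -448 - 506 = -954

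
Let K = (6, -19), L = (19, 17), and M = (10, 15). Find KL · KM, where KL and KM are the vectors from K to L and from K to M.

KL = L − K = (13, 36)
KM = M − K = (4, 34)
KL · KM = 13·4 + 36·34 = 52 + 1224 = 1276

1276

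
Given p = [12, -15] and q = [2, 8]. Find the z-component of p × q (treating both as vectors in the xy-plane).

12·8 - (-15)·2 = 96 - (-30) = 126

126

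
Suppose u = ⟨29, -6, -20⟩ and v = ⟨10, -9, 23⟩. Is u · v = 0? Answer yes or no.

no

u · v = 29·10 + (-6)·(-9) + (-20)·23 = 290 + 54 - 460 = -116
Nonzero, so the vectors are not orthogonal.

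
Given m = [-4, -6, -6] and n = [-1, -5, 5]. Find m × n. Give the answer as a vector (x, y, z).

i: (-6)·5 - (-6)·(-5) = -30 - 30 = -60
j: (-6)·(-1) - (-4)·5 = 6 - (-20) = 26
k: (-4)·(-5) - (-6)·(-1) = 20 - 6 = 14
m × n = (-60, 26, 14)

(-60, 26, 14)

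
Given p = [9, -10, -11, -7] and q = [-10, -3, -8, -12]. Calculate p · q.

112

p · q = 9·(-10) + (-10)·(-3) + (-11)·(-8) + (-7)·(-12) = -90 + 30 + 88 + 84 = 112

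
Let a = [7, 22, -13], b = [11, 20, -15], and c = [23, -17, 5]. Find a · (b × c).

b × c:
i: 20·5 - (-15)·(-17) = 100 - 255 = -155
j: (-15)·23 - 11·5 = -345 - 55 = -400
k: 11·(-17) - 20·23 = -187 - 460 = -647
b × c = (-155, -400, -647)
a · (b × c) = 7·(-155) + 22·(-400) + (-13)·(-647) = -1085 - 8800 + 8411 = -1474

-1474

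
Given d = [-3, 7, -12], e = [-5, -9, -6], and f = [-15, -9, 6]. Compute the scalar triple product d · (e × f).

e × f:
i: (-9)·6 - (-6)·(-9) = -54 - 54 = -108
j: (-6)·(-15) - (-5)·6 = 90 - (-30) = 120
k: (-5)·(-9) - (-9)·(-15) = 45 - 135 = -90
e × f = (-108, 120, -90)
d · (e × f) = (-3)·(-108) + 7·120 + (-12)·(-90) = 324 + 840 + 1080 = 2244

2244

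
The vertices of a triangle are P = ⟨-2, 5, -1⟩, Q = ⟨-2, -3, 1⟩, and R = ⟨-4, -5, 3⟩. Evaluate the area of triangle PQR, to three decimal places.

PQ = (0, -8, 2),  PR = (-2, -10, 4)
i: (-8)·4 - 2·(-10) = -32 - (-20) = -12
j: 2·(-2) - 0·4 = -4 - 0 = -4
k: 0·(-10) - (-8)·(-2) = 0 - 16 = -16
PQ × PR = (-12, -4, -16)
|PQ × PR| = √416 ≈ 20.3961
area = ½ · 20.3961 ≈ 10.198

10.198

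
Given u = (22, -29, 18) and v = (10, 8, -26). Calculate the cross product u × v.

(610, 752, 466)

i: (-29)·(-26) - 18·8 = 754 - 144 = 610
j: 18·10 - 22·(-26) = 180 - (-572) = 752
k: 22·8 - (-29)·10 = 176 - (-290) = 466
u × v = (610, 752, 466)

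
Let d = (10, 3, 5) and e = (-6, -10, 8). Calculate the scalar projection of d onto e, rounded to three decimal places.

d · e = 10·(-6) + 3·(-10) + 5·8 = -60 - 30 + 40 = -50
|e| = √(36 + 100 + 64) = √200 ≈ 14.1421
comp_e d = -50 / √200 ≈ -3.536

-3.536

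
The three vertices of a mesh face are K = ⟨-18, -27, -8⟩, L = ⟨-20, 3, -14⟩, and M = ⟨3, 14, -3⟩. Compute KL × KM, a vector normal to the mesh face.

(396, -116, -712)

KL = (-2, 30, -6)
KM = (21, 41, 5)
i: 30·5 - (-6)·41 = 150 - (-246) = 396
j: (-6)·21 - (-2)·5 = -126 - (-10) = -116
k: (-2)·41 - 30·21 = -82 - 630 = -712
KL × KM = (396, -116, -712)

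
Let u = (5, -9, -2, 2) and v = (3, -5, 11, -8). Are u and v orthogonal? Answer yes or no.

u · v = 5·3 + (-9)·(-5) + (-2)·11 + 2·(-8) = 15 + 45 - 22 - 16 = 22
Nonzero, so the vectors are not orthogonal.

no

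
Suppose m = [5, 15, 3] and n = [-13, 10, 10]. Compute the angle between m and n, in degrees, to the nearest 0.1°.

68.2

m · n = 5·(-13) + 15·10 + 3·10 = -65 + 150 + 30 = 115
|m|² = 25 + 225 + 9 = 259,  |m| = √259 ≈ 16.093477
|n|² = 169 + 100 + 100 = 369,  |n| = √369 ≈ 19.209373
cos θ = 115 / (16.093477 · 19.209373) ≈ 0.37199
θ = arccos(0.37199) ≈ 68.2°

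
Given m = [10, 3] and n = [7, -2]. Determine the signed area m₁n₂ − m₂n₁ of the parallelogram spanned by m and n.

-41

10·(-2) - 3·7 = -20 - 21 = -41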